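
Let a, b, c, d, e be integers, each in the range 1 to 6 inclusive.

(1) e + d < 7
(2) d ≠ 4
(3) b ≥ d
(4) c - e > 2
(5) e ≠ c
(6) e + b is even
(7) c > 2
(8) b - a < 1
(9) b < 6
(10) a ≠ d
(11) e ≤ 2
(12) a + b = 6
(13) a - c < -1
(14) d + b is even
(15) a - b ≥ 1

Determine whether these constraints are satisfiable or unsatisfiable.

Satisfiable

Take a = 4, b = 2, c = 6, d = 2, e = 2. Then constraint 1: e + d = 4; constraint 4: c - e = 4, and every other listed constraint is also met.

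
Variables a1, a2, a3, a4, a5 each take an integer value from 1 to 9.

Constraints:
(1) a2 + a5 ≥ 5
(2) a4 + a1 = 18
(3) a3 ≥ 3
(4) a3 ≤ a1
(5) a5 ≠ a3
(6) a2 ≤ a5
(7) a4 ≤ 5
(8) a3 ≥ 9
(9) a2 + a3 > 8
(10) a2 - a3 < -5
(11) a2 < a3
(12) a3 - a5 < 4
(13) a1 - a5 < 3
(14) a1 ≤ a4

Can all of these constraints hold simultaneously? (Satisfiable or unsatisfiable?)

From constraints 4 and 8: a1 ≥ a3 and a3 ≥ 9, so a1 ≥ 9. From constraints 7 and 14: a1 ≤ a4 and a4 ≤ 5, so a1 ≤ 5. But 5 < 9, so no value of a1 works.

Unsatisfiable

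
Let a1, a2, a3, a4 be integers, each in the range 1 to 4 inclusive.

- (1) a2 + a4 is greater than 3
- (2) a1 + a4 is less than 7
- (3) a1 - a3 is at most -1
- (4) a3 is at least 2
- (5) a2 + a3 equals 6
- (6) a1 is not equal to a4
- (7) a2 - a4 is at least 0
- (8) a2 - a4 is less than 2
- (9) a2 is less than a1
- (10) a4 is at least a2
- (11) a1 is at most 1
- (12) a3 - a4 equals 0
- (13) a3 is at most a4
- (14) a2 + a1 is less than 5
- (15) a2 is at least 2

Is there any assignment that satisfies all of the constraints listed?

Unsatisfiable

Constraints 3, 7, 9, and 13 give a4 ≤ a2, a2 < a1, a1 < a3, a3 ≤ a4. Chaining: a4 ≤ a2 < a1 < a3 ≤ a4, which forces a4 < a4 — impossible.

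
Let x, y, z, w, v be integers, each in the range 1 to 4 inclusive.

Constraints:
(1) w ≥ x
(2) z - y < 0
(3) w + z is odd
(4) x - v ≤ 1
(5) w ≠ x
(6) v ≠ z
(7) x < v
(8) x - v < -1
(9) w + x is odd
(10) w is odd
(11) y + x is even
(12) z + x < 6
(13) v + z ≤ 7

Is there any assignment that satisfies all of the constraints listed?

Satisfiable

The assignment x = 2, y = 4, z = 2, w = 3, v = 4 works:
  constraint 2 holds since z - y = -2.
  constraint 4 holds since x - v = -2.
  constraint 8 holds since x - v = -2.
The rest check out directly.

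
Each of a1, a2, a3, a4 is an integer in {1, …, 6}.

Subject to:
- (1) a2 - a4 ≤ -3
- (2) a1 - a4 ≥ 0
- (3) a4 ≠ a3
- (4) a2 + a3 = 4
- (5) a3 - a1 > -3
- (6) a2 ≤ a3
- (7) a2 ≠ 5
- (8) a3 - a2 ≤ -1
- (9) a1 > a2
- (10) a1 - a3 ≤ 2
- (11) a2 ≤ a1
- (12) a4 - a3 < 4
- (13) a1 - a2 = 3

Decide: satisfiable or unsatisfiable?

Unsatisfiable

Constraints 1, 2, 8, and 10 give a1 − a4 ≥ 0, a4 − a2 ≥ 3, a2 − a3 ≥ 1, a3 − a1 ≥ -2.
Adding all 4 inequalities: the left sides telescope to 0, and the right sides sum to 0 + 3 + 1 + (-2) = 2. So 0 ≥ 2, which is false.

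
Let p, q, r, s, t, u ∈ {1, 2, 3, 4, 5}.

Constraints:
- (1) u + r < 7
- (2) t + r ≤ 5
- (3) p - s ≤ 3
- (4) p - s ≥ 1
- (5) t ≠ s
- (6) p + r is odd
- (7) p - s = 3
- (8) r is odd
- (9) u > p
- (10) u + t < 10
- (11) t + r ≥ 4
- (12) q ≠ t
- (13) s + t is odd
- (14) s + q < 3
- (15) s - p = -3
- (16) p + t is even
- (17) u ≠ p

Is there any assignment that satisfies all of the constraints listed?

Satisfiable

Setting (p, q, r, s, t, u) = (4, 1, 1, 1, 4, 5) satisfies everything: constraint 1: u + r = 6; constraint 2: t + r = 5, and the others follow.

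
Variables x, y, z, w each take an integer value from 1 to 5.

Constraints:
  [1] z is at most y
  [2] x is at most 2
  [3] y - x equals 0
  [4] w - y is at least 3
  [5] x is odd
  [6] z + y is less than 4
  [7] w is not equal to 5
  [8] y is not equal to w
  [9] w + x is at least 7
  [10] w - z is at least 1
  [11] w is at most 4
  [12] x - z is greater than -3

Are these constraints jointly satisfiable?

Unsatisfiable

From constraint 11: w ≤ 4. From constraint 2: x ≤ 2. Hence w + x ≤ 6. But constraint 9 requires w + x ≥ 7, and 7 > 6. Contradiction.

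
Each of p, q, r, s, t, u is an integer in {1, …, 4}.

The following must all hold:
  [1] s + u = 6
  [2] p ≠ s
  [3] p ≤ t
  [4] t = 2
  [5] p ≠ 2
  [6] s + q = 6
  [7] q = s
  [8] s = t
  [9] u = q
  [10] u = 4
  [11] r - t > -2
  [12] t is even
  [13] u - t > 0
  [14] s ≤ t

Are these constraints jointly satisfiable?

Constraint 10 fixes u = 4 and constraint 4 fixes t = 2. Constraints 7, 8, and 9 give u = q = s = t, so u = t. But 4 ≠ 2 — contradiction.

Unsatisfiable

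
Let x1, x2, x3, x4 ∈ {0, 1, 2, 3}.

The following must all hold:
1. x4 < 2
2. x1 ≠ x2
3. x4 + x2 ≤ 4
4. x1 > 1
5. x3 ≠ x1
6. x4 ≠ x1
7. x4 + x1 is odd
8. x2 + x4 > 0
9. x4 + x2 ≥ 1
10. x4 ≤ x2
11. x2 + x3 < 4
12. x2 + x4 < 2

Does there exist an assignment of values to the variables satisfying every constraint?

Try x1 = 3, x2 = 1, x3 = 2, x4 = 0.
Check constraint 3: x4 + x2 = 1; constraint 8: x2 + x4 = 1; constraint 9: x4 + x2 = 1. The remaining constraints are straightforward to verify.

Satisfiable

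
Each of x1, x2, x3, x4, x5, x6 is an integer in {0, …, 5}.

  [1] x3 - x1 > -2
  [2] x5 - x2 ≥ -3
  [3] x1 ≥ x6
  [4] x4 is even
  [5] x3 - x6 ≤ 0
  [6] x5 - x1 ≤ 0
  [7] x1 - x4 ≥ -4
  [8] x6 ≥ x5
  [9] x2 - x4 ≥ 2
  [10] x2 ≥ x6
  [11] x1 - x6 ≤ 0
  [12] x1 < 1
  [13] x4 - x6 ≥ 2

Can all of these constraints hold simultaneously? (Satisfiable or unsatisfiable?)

Unsatisfiable

Constraints 2, 6, 9, 11, and 13 give x2 − x4 ≥ 2, x4 − x6 ≥ 2, x6 − x1 ≥ 0, x1 − x5 ≥ 0, x5 − x2 ≥ -3.
Adding all 5 inequalities: the left sides telescope to 0, and the right sides sum to 2 + 2 + 0 + 0 + (-3) = 1. So 0 ≥ 1, which is false.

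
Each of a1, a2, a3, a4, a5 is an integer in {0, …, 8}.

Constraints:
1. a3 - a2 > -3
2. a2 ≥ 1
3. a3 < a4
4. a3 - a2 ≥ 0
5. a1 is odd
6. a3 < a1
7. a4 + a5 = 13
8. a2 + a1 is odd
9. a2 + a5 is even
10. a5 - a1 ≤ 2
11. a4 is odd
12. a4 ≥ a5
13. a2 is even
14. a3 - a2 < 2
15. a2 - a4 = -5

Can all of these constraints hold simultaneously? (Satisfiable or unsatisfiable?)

Try a1 = 7, a2 = 2, a3 = 2, a4 = 7, a5 = 6.
Check constraint 1: a3 - a2 = 0; constraint 4: a3 - a2 = 0; constraint 7: a4 + a5 = 13. The remaining constraints are straightforward to verify.

Satisfiable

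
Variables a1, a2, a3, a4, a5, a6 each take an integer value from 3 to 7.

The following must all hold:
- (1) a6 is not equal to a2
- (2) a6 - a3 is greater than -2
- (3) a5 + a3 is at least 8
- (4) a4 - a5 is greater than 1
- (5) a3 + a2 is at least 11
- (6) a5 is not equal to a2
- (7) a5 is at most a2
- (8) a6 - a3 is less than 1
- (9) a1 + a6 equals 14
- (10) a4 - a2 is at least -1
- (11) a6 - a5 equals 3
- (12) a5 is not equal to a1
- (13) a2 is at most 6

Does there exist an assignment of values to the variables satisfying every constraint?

Satisfiable

Try a1 = 7, a2 = 6, a3 = 7, a4 = 7, a5 = 4, a6 = 7.
Check constraint 2: a6 - a3 = 0; constraint 3: a5 + a3 = 11. The remaining constraints are straightforward to verify.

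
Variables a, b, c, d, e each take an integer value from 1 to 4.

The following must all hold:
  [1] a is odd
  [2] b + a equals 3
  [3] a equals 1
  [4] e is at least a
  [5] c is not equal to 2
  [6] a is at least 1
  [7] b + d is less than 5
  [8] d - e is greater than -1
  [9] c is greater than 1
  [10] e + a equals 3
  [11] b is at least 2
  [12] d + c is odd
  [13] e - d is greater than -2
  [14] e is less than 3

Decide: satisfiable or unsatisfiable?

Satisfiable

Take a = 1, b = 2, c = 3, d = 2, e = 2. Then constraint 2: b + a = 3; constraint 7: b + d = 4; constraint 8: d - e = 0, and every other listed constraint is also met.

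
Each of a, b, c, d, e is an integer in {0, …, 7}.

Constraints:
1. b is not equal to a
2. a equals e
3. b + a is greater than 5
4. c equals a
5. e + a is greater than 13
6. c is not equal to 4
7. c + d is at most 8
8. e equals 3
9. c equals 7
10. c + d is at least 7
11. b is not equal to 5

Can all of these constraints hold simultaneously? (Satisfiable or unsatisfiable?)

Constraint 9 fixes c = 7 and constraint 8 fixes e = 3. Constraints 2 and 4 give c = a = e, so c = e. But 7 ≠ 3 — contradiction.

Unsatisfiable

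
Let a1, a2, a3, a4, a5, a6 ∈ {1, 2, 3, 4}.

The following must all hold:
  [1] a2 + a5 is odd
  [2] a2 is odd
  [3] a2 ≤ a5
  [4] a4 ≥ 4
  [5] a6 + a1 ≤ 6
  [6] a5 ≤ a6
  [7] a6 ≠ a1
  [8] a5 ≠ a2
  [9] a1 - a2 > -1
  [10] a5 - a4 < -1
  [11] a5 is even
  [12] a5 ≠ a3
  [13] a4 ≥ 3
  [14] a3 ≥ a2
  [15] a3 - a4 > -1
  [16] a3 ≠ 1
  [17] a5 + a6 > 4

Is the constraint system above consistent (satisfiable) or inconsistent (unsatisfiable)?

One satisfying assignment is a1 = 2, a2 = 1, a3 = 4, a4 = 4, a5 = 2, a6 = 3.
For the less obvious constraints — constraint 5: a6 + a1 = 5; constraint 9: a1 - a2 = 1 — and the others hold by inspection.

Satisfiable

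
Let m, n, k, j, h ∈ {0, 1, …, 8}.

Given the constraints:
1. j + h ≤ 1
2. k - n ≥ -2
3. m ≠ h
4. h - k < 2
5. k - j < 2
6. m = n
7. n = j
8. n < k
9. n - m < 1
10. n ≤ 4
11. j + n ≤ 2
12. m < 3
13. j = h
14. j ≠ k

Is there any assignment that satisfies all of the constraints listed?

Unsatisfiable

From constraints 6, 7, and 13, m = n = j = h, so m = h. But constraint 3 says m ≠ h. Contradiction.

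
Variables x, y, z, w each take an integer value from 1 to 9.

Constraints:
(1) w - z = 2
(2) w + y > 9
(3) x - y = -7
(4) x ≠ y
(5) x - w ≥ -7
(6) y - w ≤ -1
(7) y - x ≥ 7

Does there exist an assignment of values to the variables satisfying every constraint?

Constraints 5, 6, and 7 give w − y ≥ 1, y − x ≥ 7, x − w ≥ -7.
Adding all 3 inequalities: the left sides telescope to 0, and the right sides sum to 1 + 7 + (-7) = 1. So 0 ≥ 1, which is false.

Unsatisfiable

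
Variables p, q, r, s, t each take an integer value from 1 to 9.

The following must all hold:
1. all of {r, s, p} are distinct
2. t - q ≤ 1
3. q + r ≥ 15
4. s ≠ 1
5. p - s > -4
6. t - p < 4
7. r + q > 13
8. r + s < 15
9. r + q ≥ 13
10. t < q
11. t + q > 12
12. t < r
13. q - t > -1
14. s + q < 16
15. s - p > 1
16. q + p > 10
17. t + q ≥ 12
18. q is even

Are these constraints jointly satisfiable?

The assignment p = 4, q = 8, r = 8, s = 6, t = 6 works:
  constraint 2 holds since t - q = -2.
  constraint 3 holds since q + r = 16.
The rest check out directly.

Satisfiable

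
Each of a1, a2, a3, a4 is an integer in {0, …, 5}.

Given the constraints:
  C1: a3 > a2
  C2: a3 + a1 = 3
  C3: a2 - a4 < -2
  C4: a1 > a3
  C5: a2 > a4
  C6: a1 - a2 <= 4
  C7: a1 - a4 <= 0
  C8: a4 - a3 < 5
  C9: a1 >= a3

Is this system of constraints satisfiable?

Unsatisfiable

Constraints 1, 4, 5, and 7 give a4 < a2, a2 < a3, a3 < a1, a1 ≤ a4. Chaining: a4 < a2 < a3 < a1 ≤ a4, which forces a4 < a4 — impossible.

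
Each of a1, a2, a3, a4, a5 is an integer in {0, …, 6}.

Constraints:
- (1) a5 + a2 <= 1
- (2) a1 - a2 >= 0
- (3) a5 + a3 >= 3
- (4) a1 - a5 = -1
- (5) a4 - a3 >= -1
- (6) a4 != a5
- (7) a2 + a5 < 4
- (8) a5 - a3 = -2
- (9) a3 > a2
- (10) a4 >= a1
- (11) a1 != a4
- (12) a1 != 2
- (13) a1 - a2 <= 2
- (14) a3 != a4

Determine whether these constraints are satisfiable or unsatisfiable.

Satisfiable

Setting (a1, a2, a3, a4, a5) = (0, 0, 3, 5, 1) satisfies everything: constraint 1: a5 + a2 = 1; constraint 2: a1 - a2 = 0, and the others follow.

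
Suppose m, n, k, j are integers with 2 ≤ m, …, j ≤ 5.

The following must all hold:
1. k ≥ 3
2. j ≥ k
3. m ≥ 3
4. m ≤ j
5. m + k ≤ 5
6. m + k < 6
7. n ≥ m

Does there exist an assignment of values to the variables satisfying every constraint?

Unsatisfiable

From constraint 3: m ≥ 3. From constraint 1: k ≥ 3. Hence m + k ≥ 6. But constraint 5 requires m + k ≤ 5, and 5 < 6. Contradiction.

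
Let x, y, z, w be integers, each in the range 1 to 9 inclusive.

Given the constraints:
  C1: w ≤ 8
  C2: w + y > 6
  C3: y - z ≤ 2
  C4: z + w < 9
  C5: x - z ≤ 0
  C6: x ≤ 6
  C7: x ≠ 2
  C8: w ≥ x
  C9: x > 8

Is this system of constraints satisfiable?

Unsatisfiable

From constraint 9: x ≥ 9. From constraints 1 and 8: x ≤ w and w ≤ 8, so x ≤ 8. But 8 < 9, so no value of x works.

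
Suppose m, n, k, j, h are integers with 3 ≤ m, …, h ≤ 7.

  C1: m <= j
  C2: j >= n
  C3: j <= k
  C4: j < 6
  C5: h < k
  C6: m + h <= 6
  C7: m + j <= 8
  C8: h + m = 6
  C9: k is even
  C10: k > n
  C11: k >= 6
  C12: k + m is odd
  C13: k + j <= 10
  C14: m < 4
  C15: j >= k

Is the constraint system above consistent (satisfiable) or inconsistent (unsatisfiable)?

From constraints 11 and 15: j ≥ k and k ≥ 6, so j ≥ 6. From constraint 4: j ≤ 5. But 5 < 6, so no value of j works.

Unsatisfiable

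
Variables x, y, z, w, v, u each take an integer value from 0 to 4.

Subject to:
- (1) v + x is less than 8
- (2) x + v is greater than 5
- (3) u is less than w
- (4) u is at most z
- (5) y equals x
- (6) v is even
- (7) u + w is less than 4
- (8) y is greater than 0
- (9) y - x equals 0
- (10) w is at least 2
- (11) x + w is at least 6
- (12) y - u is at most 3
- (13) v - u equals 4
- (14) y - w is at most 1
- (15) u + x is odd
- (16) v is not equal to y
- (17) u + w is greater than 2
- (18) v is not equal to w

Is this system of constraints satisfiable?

Satisfiable

The assignment x = 3, y = 3, z = 1, w = 3, v = 4, u = 0 works:
  constraint 1 holds since v + x = 7.
  constraint 2 holds since x + v = 7.
The rest check out directly.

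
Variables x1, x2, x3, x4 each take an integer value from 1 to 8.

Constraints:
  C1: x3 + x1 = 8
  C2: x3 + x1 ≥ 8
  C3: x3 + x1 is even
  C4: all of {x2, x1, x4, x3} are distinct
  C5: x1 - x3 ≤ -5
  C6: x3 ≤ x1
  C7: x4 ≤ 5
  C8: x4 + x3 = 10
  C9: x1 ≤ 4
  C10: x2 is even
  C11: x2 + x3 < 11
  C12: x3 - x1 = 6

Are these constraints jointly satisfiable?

From constraint 7: x4 ≤ 5. From constraints 6 and 9: x3 ≤ x1 ≤ 4. Hence x4 + x3 ≤ 9. But constraint 8 requires x4 + x3 = 10, and 10 > 9. Contradiction.

Unsatisfiable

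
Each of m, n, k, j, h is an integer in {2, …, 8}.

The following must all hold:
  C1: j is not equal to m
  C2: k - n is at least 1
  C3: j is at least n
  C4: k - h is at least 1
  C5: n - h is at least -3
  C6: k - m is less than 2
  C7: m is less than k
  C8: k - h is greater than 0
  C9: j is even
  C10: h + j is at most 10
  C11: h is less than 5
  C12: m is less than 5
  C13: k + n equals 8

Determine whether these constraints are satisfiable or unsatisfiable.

Satisfiable

Take m = 4, n = 3, k = 5, j = 6, h = 3. Then constraint 2: k - n = 2; constraint 4: k - h = 2; constraint 5: n - h = 0, and every other listed constraint is also met.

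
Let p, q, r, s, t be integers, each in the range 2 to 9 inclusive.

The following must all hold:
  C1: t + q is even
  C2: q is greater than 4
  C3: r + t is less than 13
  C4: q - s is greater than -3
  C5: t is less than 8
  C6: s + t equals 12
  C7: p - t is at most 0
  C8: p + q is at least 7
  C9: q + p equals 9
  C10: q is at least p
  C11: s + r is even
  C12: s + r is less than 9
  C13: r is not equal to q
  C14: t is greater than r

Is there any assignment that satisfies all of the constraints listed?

Satisfiable

Try p = 4, q = 5, r = 3, s = 5, t = 7.
Check constraint 3: r + t = 10; constraint 4: q - s = 0; constraint 6: s + t = 12. The remaining constraints are straightforward to verify.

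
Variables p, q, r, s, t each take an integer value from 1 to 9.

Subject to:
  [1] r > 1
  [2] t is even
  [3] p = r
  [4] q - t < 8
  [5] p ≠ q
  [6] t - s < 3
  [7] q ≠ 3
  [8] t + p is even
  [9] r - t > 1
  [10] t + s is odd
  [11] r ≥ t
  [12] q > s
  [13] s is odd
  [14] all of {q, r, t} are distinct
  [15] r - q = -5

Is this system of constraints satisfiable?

The assignment p = 4, q = 9, r = 4, s = 1, t = 2 works:
  constraint 4 holds since q - t = 7.
  constraint 6 holds since t - s = 1.
  constraint 9 holds since r - t = 2.
The rest check out directly.

Satisfiable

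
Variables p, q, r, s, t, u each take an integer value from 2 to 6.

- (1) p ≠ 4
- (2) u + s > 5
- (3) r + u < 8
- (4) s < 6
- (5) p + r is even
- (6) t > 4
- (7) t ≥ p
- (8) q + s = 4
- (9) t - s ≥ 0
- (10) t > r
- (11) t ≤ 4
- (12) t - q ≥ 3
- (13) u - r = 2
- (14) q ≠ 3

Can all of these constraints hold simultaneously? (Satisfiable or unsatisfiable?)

Unsatisfiable

From constraint 6: t ≥ 5. From constraint 11: t ≤ 4. But 4 < 5, so no value of t works.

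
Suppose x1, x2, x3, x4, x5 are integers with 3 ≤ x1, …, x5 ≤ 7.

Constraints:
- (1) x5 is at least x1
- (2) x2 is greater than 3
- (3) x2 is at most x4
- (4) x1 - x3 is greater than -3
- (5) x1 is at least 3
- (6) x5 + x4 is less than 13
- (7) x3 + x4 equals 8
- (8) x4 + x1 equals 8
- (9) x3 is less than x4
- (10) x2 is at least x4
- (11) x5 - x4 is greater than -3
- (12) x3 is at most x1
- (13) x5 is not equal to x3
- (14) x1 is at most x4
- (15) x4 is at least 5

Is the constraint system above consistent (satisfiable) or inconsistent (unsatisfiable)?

Take x1 = 3, x2 = 5, x3 = 3, x4 = 5, x5 = 5. Then constraint 4: x1 - x3 = 0; constraint 6: x5 + x4 = 10; constraint 7: x3 + x4 = 8, and every other listed constraint is also met.

Satisfiable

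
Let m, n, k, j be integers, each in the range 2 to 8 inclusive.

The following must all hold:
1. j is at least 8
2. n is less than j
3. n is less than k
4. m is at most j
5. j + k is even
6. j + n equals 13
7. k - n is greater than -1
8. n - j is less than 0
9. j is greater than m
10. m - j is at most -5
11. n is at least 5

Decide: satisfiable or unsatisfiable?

Satisfiable

Setting (m, n, k, j) = (3, 5, 6, 8) satisfies everything: constraint 6: j + n = 13; constraint 7: k - n = 1; constraint 8: n - j = -3, and the others follow.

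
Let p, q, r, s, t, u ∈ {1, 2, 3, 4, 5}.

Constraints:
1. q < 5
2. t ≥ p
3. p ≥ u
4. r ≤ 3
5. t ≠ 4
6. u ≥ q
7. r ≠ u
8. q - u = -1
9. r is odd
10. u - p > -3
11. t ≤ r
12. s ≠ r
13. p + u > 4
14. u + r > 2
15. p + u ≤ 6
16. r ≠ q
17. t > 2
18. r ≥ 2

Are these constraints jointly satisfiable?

Satisfiable

Try p = 3, q = 1, r = 3, s = 1, t = 3, u = 2.
Check constraint 8: q - u = -1; constraint 10: u - p = -1. The remaining constraints are straightforward to verify.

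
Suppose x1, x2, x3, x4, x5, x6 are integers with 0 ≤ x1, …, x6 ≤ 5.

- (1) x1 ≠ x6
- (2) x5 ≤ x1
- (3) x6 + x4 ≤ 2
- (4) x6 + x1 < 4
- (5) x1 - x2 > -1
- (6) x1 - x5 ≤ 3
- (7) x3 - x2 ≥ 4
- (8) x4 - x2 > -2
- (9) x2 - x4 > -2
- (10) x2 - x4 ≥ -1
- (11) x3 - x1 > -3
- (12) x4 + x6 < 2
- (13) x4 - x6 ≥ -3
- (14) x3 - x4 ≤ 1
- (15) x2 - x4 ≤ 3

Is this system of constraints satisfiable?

Unsatisfiable

Constraints 7, 10, and 14 give x3 − x2 ≥ 4, x2 − x4 ≥ -1, x4 − x3 ≥ -1.
Adding all 3 inequalities: the left sides telescope to 0, and the right sides sum to 4 + (-1) + (-1) = 2. So 0 ≥ 2, which is false.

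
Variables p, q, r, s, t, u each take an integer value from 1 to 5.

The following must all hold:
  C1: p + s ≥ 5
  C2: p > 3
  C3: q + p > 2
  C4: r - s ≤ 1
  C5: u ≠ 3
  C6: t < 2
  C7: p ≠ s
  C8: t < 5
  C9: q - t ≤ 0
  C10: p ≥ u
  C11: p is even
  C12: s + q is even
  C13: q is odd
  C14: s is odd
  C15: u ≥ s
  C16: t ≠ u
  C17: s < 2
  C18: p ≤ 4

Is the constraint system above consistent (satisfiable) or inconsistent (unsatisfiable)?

Satisfiable

The assignment p = 4, q = 1, r = 2, s = 1, t = 1, u = 2 works:
  constraint 1 holds since p + s = 5.
  constraint 3 holds since q + p = 5.
The rest check out directly.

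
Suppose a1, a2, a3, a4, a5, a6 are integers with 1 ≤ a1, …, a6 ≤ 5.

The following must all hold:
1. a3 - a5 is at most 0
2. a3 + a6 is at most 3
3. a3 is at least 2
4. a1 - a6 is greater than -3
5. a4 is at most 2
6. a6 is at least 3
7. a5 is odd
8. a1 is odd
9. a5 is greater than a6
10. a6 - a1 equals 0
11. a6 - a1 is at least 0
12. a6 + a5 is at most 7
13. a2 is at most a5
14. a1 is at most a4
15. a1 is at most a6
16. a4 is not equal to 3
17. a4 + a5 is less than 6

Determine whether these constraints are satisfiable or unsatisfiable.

From constraint 3: a3 ≥ 2. From constraint 6: a6 ≥ 3. Hence a3 + a6 ≥ 5. But constraint 2 requires a3 + a6 ≤ 3, and 3 < 5. Contradiction.

Unsatisfiable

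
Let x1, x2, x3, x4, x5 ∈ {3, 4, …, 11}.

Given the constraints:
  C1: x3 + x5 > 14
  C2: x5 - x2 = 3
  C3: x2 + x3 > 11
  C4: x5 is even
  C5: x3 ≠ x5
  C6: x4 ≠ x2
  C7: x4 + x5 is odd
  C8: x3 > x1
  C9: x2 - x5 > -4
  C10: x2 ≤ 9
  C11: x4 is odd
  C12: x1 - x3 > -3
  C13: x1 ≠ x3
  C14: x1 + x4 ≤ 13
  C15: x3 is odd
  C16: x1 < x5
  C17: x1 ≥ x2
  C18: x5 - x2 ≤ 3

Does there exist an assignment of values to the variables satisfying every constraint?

Satisfiable

Take x1 = 6, x2 = 5, x3 = 7, x4 = 7, x5 = 8. Then constraint 1: x3 + x5 = 15; constraint 2: x5 - x2 = 3; constraint 3: x2 + x3 = 12, and every other listed constraint is also met.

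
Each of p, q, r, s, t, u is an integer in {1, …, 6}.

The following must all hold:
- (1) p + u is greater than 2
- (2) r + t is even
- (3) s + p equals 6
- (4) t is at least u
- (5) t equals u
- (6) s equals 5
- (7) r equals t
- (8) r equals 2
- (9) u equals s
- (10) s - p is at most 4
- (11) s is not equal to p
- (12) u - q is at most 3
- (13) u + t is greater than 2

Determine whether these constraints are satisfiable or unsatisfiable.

Unsatisfiable

Constraint 8 fixes r = 2 and constraint 6 fixes s = 5. Constraints 5, 7, and 9 give r = t = u = s, so r = s. But 2 ≠ 5 — contradiction.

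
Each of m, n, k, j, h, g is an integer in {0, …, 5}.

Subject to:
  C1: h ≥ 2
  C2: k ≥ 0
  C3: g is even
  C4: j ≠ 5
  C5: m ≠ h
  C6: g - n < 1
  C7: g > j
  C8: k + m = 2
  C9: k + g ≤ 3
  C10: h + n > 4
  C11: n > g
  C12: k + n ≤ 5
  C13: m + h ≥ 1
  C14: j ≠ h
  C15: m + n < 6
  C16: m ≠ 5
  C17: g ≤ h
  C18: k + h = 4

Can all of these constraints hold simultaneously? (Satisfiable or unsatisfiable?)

Satisfiable

One satisfying assignment is m = 1, n = 4, k = 1, j = 1, h = 3, g = 2.
For the less obvious constraints — constraint 6: g - n = -2; constraint 8: k + m = 2 — and the others hold by inspection.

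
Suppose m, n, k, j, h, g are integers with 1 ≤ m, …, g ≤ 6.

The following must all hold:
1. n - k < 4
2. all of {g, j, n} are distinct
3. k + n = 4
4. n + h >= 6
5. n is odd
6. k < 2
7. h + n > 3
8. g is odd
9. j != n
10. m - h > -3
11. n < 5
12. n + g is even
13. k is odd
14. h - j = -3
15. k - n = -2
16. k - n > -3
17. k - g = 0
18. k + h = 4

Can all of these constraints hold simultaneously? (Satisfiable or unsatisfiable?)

Satisfiable

Take m = 1, n = 3, k = 1, j = 6, h = 3, g = 1. Then constraint 1: n - k = 2; constraint 3: k + n = 4; constraint 4: n + h = 6, and every other listed constraint is also met.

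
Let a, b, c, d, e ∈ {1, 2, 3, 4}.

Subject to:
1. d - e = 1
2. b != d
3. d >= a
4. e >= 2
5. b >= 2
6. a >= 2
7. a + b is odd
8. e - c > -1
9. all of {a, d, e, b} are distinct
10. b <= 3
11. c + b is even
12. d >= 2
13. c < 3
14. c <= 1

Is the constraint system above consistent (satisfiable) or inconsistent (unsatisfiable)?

Constraints 4, 5, 6, and 12 confine each of a, d, e, b to the 3 values {2, …, 4} (the domain already gives each ≤ 4).
Constraint 9 requires all 4 of them to be distinct, but only 3 values are available — impossible by the pigeonhole principle.

Unsatisfiable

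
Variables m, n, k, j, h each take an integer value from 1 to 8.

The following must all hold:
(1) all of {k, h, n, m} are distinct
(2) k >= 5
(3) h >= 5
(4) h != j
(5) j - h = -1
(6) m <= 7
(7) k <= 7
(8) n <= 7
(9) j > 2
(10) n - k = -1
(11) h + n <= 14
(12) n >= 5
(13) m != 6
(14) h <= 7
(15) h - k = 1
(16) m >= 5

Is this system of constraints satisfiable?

Constraints 2, 3, 6, 7, 8, 12, 14, and 16 confine each of k, h, n, m to the 3 values {5, …, 7}.
Constraint 1 requires all 4 of them to be distinct, but only 3 values are available — impossible by the pigeonhole principle.

Unsatisfiable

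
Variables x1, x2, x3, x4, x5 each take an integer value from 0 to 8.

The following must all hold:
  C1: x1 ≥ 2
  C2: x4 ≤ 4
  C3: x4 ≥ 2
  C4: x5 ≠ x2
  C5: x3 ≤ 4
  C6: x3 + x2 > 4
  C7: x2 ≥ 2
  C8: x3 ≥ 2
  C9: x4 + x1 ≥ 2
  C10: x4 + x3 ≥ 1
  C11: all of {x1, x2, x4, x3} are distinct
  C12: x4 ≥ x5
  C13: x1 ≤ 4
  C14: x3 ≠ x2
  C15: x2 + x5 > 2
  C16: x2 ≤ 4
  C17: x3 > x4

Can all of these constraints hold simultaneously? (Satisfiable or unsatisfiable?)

Unsatisfiable

Constraints 1, 2, 3, 5, 7, 8, 13, and 16 confine each of x1, x2, x4, x3 to the 3 values {2, …, 4}.
Constraint 11 requires all 4 of them to be distinct, but only 3 values are available — impossible by the pigeonhole principle.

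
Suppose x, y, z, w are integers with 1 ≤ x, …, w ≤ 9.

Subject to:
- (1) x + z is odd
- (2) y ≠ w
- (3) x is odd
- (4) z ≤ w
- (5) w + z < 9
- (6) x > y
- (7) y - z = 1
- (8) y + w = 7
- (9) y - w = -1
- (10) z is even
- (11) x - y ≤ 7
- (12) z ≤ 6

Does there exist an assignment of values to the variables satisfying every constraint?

One satisfying assignment is x = 7, y = 3, z = 2, w = 4.
For the less obvious constraints — constraint 5: w + z = 6; constraint 7: y - z = 1 — and the others hold by inspection.

Satisfiable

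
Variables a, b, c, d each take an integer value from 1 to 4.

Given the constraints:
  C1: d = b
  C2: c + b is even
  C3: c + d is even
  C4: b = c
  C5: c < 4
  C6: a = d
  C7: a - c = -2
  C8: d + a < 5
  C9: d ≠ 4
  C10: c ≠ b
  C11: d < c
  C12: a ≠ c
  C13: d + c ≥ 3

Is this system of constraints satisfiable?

From constraints 1, 4, and 6, a = d = b = c, so a = c. But constraint 12 says a ≠ c. Contradiction.

Unsatisfiable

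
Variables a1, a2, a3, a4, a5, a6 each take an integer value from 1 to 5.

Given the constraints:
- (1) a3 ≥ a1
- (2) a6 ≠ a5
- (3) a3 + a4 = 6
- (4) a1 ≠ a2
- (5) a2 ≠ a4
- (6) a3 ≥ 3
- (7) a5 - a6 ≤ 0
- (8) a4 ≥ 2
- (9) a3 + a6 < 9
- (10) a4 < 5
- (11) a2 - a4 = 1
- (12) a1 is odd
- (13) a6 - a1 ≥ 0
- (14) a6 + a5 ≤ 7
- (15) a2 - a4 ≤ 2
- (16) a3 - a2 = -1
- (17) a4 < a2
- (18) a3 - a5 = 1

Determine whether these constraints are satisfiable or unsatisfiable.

The assignment a1 = 1, a2 = 4, a3 = 3, a4 = 3, a5 = 2, a6 = 4 works:
  constraint 3 holds since a3 + a4 = 6.
  constraint 7 holds since a5 - a6 = -2.
  constraint 9 holds since a3 + a6 = 7.
The rest check out directly.

Satisfiable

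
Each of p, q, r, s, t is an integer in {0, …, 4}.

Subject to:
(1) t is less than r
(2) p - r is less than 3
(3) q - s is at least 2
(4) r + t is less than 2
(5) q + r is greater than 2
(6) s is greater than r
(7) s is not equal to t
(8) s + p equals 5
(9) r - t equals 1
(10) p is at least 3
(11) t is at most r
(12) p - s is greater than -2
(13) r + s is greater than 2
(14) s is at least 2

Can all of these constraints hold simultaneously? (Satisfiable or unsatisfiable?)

Satisfiable

The assignment p = 3, q = 4, r = 1, s = 2, t = 0 works:
  constraint 2 holds since p - r = 2.
  constraint 3 holds since q - s = 2.
  constraint 4 holds since r + t = 1.
The rest check out directly.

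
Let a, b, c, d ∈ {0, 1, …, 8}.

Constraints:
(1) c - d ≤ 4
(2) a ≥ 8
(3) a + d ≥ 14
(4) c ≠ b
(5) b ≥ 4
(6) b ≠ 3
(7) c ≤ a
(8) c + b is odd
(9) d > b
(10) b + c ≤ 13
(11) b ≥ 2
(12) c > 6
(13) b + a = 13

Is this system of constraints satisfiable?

The assignment a = 8, b = 5, c = 8, d = 7 works:
  constraint 1 holds since c - d = 1.
  constraint 3 holds since a + d = 15.
The rest check out directly.

Satisfiable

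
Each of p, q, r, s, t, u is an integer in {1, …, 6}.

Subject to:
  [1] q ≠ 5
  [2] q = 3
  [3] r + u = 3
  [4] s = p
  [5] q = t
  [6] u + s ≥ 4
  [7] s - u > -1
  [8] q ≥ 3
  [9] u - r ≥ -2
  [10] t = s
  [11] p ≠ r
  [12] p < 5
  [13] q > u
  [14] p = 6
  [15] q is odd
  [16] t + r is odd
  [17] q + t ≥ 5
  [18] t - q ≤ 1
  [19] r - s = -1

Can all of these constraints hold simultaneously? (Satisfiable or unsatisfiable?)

Constraint 2 fixes q = 3 and constraint 14 fixes p = 6. Constraints 4, 5, and 10 give q = t = s = p, so q = p. But 3 ≠ 6 — contradiction.

Unsatisfiable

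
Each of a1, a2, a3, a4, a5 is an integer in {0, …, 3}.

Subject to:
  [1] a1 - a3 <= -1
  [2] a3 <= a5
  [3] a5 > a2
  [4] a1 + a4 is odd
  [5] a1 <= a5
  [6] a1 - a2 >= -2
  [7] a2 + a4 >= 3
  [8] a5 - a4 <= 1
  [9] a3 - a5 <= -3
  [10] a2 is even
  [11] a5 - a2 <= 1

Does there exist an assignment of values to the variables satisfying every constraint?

Unsatisfiable

Constraints 1, 6, 9, and 11 give a3 − a1 ≥ 1, a1 − a2 ≥ -2, a2 − a5 ≥ -1, a5 − a3 ≥ 3.
Adding all 4 inequalities: the left sides telescope to 0, and the right sides sum to 1 + (-2) + (-1) + 3 = 1. So 0 ≥ 1, which is false.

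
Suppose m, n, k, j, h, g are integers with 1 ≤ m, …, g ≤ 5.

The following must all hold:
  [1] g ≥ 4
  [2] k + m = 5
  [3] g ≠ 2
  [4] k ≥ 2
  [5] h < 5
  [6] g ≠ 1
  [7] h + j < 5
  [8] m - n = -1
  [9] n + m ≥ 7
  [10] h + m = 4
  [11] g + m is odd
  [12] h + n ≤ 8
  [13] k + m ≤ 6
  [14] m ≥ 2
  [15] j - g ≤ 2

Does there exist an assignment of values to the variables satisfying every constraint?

Satisfiable

Setting (m, n, k, j, h, g) = (3, 4, 2, 3, 1, 4) satisfies everything: constraint 2: k + m = 5; constraint 7: h + j = 4; constraint 8: m - n = -1, and the others follow.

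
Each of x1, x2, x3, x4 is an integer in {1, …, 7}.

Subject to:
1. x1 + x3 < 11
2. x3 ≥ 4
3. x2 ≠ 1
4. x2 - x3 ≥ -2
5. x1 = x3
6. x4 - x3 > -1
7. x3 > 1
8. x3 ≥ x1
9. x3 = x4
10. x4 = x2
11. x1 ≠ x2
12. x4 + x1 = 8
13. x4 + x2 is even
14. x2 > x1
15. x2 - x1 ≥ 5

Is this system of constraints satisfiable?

From constraints 5, 9, and 10, x1 = x3 = x4 = x2, so x1 = x2. But constraint 11 says x1 ≠ x2. Contradiction.

Unsatisfiable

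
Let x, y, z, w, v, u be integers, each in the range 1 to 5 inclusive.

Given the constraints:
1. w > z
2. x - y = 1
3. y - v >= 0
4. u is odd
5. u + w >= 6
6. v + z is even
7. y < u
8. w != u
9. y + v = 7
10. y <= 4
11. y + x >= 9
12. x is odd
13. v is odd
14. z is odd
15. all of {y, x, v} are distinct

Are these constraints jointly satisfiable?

Setting (x, y, z, w, v, u) = (5, 4, 3, 4, 3, 5) satisfies everything: constraint 2: x - y = 1; constraint 3: y - v = 1, and the others follow.

Satisfiable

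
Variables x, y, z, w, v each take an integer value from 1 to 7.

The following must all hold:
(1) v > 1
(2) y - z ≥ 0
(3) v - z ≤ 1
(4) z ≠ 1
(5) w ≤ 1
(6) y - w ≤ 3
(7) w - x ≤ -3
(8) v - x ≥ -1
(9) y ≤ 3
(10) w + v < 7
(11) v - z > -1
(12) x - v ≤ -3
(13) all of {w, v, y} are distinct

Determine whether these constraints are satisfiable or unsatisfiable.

Constraints 2, 3, 6, 7, and 12 give z − v ≥ -1, v − x ≥ 3, x − w ≥ 3, w − y ≥ -3, y − z ≥ 0.
Adding all 5 inequalities: the left sides telescope to 0, and the right sides sum to (-1) + 3 + 3 + (-3) + 0 = 2. So 0 ≥ 2, which is false.

Unsatisfiable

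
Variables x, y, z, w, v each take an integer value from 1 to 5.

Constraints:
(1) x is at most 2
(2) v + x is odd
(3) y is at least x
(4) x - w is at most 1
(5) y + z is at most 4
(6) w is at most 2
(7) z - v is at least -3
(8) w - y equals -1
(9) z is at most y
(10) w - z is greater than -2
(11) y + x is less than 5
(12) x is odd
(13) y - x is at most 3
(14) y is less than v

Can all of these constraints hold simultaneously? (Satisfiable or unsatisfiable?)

Satisfiable

Take x = 1, y = 2, z = 2, w = 1, v = 4. Then constraint 4: x - w = 0; constraint 5: y + z = 4, and every other listed constraint is also met.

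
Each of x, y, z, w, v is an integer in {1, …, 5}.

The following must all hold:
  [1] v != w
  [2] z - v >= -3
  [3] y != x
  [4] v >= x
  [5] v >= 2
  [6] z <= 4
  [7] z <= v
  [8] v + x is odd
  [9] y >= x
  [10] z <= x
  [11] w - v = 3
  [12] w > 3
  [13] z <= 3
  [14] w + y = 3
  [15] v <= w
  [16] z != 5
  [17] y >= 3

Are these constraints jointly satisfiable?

From constraints 5 and 15: w ≥ v ≥ 2. From constraint 17: y ≥ 3. Hence w + y ≥ 5. But constraint 14 requires w + y = 3, and 3 < 5. Contradiction.

Unsatisfiable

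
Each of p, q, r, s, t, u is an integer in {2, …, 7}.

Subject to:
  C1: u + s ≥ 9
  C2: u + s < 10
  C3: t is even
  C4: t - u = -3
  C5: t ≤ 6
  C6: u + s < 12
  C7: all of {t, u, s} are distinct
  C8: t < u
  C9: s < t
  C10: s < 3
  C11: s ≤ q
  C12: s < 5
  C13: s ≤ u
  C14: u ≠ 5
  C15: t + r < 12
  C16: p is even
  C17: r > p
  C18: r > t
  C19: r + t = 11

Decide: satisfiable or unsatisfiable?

Satisfiable

Try p = 2, q = 6, r = 7, s = 2, t = 4, u = 7.
Check constraint 1: u + s = 9; constraint 2: u + s = 9. The remaining constraints are straightforward to verify.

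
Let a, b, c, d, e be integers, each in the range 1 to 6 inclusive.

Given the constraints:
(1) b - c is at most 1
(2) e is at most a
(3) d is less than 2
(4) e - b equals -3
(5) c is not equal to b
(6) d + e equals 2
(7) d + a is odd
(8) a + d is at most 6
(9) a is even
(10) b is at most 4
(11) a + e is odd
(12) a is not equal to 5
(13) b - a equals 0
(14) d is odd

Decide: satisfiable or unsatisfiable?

Satisfiable

Take a = 4, b = 4, c = 5, d = 1, e = 1. Then constraint 1: b - c = -1; constraint 4: e - b = -3, and every other listed constraint is also met.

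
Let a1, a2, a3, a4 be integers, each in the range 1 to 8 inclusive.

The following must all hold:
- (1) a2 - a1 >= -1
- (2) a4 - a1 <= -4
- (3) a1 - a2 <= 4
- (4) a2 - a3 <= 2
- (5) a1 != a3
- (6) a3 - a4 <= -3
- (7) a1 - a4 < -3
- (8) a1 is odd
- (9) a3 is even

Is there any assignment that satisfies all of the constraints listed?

Unsatisfiable

Constraints 2, 3, 4, and 6 give a2 − a1 ≥ -4, a1 − a4 ≥ 4, a4 − a3 ≥ 3, a3 − a2 ≥ -2.
Adding all 4 inequalities: the left sides telescope to 0, and the right sides sum to (-4) + 4 + 3 + (-2) = 1. So 0 ≥ 1, which is false.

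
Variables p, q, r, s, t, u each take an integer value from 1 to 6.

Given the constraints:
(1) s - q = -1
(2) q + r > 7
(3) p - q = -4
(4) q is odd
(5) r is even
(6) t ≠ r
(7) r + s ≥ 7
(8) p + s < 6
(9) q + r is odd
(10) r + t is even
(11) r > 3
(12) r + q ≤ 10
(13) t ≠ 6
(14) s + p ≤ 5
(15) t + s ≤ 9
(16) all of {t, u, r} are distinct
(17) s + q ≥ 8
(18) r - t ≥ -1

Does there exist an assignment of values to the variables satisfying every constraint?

Try p = 1, q = 5, r = 4, s = 4, t = 2, u = 5.
Check constraint 1: s - q = -1; constraint 2: q + r = 9; constraint 3: p - q = -4. The remaining constraints are straightforward to verify.

Satisfiable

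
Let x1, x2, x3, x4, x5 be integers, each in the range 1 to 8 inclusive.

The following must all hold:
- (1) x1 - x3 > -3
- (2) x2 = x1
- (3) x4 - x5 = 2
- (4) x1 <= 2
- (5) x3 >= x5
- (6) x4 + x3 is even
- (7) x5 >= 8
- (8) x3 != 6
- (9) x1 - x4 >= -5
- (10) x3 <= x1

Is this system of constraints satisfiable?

From constraints 5 and 7: x3 ≥ x5 and x5 ≥ 8, so x3 ≥ 8. From constraints 4 and 10: x3 ≤ x1 and x1 ≤ 2, so x3 ≤ 2. But 2 < 8, so no value of x3 works.

Unsatisfiable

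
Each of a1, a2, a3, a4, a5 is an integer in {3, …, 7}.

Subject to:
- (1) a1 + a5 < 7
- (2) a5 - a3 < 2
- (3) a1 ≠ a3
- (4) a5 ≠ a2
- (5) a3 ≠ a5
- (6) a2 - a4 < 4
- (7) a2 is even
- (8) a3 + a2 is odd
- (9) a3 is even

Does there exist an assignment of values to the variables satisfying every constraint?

Constraint 9 makes a3 even and constraint 7 makes a2 even, so a3 + a2 must be even. Constraint 8 says a3 + a2 is odd — contradiction.

Unsatisfiable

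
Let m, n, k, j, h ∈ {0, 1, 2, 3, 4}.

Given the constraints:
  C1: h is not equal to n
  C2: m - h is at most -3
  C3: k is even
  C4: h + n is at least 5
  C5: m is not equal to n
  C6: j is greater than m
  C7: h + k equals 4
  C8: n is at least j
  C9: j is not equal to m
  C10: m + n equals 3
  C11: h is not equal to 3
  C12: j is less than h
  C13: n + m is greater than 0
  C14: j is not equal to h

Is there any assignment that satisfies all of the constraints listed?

Satisfiable

Setting (m, n, k, j, h) = (0, 3, 0, 3, 4) satisfies everything: constraint 2: m - h = -4; constraint 4: h + n = 7, and the others follow.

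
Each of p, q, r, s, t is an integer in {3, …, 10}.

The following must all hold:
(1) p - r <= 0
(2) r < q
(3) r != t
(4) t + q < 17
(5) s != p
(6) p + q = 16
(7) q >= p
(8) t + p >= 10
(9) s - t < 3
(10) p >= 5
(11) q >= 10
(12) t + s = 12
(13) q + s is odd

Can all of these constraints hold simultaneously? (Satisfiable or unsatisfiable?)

Setting (p, q, r, s, t) = (6, 10, 9, 7, 5) satisfies everything: constraint 1: p - r = -3; constraint 4: t + q = 15; constraint 6: p + q = 16, and the others follow.

Satisfiable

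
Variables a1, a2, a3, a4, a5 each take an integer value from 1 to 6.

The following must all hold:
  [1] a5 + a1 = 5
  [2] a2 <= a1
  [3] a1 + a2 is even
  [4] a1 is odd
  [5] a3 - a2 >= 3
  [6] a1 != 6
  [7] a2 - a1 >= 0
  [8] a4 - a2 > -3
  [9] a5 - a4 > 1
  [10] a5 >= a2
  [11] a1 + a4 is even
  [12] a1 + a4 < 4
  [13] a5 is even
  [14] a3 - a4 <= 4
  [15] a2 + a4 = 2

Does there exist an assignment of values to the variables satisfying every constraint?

Take a1 = 1, a2 = 1, a3 = 5, a4 = 1, a5 = 4. Then constraint 1: a5 + a1 = 5; constraint 5: a3 - a2 = 4, and every other listed constraint is also met.

Satisfiable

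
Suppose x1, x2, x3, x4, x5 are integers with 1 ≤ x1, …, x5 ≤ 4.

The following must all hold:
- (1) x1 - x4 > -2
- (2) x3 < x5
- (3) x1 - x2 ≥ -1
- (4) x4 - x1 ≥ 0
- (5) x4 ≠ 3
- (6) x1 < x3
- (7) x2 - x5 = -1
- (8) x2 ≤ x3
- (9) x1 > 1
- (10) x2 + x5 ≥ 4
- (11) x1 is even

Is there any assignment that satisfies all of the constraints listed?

One satisfying assignment is x1 = 2, x2 = 3, x3 = 3, x4 = 2, x5 = 4.
For the less obvious constraints — constraint 1: x1 - x4 = 0; constraint 3: x1 - x2 = -1 — and the others hold by inspection.

Satisfiable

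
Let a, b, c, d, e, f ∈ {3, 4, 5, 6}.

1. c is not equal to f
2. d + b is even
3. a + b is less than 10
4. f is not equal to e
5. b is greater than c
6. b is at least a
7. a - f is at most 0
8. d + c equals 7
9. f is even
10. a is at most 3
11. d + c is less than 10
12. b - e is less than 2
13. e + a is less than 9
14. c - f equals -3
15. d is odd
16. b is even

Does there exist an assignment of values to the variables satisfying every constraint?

Constraint 15 makes d odd and constraint 16 makes b even, so d + b must be odd. Constraint 2 says d + b is even — contradiction.

Unsatisfiable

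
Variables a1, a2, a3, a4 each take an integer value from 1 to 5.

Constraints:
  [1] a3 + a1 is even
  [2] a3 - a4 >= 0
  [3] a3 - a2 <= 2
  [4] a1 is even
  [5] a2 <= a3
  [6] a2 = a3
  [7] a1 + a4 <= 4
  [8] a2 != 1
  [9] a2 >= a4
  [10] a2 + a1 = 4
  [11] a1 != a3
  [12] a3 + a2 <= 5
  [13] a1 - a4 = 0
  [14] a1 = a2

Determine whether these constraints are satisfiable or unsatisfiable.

From constraints 6 and 14, a1 = a2 = a3, so a1 = a3. But constraint 11 says a1 ≠ a3. Contradiction.

Unsatisfiable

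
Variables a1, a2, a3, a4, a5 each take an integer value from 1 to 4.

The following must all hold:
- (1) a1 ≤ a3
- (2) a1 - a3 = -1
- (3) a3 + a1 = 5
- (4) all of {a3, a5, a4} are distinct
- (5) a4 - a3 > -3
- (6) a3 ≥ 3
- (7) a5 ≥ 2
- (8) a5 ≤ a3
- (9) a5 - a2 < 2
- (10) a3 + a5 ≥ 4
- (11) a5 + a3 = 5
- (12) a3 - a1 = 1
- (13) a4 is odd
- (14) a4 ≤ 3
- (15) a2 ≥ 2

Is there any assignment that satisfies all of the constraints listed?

One satisfying assignment is a1 = 2, a2 = 2, a3 = 3, a4 = 1, a5 = 2.
For the less obvious constraints — constraint 2: a1 - a3 = -1; constraint 3: a3 + a1 = 5; constraint 5: a4 - a3 = -2 — and the others hold by inspection.

Satisfiable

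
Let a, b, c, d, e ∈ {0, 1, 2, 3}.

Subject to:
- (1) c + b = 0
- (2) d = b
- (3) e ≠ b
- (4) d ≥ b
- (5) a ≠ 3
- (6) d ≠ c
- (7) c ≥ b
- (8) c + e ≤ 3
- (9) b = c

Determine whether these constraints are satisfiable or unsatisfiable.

Unsatisfiable

From constraints 2 and 9, d = b = c, so d = c. But constraint 6 says d ≠ c. Contradiction.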